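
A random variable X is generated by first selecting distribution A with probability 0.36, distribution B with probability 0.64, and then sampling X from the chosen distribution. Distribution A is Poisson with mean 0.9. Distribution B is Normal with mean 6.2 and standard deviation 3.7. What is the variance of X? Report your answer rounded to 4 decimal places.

Per component, A: μ=0.9, E[X²]=1.71; B: μ=6.2, E[X²]=52.13.
E[X] = 0.36·0.9 + 0.64·6.2 = 4.292.
E[X²] = 0.36·1.71 + 0.64·52.13 = 33.9788.
Var(X) = E[X²] − (E[X])² = 33.9788 − 18.4213 = 15.5575.

15.5575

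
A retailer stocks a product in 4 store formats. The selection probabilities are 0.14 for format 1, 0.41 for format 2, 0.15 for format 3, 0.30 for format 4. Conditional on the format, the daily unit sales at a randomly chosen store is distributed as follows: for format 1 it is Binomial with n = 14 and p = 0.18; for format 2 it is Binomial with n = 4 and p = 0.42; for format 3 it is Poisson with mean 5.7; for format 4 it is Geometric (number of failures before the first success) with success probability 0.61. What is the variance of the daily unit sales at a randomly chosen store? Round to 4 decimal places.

4.5392

Per component, 1: μ=2.52, E[X²]=8.4168; 2: μ=1.68, E[X²]=3.7968; 3: μ=5.7, E[X²]=38.19; 4: μ=0.639344, E[X²]=1.45687.
E[X] = 0.14·2.52 + 0.41·1.68 + 0.15·5.7 + 0.3·0.639344 = 2.0884.
E[X²] = 0.14·8.4168 + 0.41·3.7968 + 0.15·38.19 + 0.3·1.45687 = 8.9006.
Var(X) = E[X²] − (E[X])² = 8.9006 − 4.36143 = 4.53917.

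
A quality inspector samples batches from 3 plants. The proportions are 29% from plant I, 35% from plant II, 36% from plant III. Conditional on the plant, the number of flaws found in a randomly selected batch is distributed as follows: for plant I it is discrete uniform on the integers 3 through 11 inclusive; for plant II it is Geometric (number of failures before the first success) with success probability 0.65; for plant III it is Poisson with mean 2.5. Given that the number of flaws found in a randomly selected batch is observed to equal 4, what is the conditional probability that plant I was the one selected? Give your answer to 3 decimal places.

Likelihoods P(X=4 | ·): I: 0.111111; II: 0.00975406; III: 0.133602.
Posterior ∝ prior × likelihood. Numerator for I: 0.29·0.111111 = 0.0322222.
Normalizing constant: 0.29·0.111111 + 0.35·0.00975406 + 0.36·0.133602 = 0.0837328.
P(I | observation) = 0.0322222 / 0.0837328 = 0.384822.

0.385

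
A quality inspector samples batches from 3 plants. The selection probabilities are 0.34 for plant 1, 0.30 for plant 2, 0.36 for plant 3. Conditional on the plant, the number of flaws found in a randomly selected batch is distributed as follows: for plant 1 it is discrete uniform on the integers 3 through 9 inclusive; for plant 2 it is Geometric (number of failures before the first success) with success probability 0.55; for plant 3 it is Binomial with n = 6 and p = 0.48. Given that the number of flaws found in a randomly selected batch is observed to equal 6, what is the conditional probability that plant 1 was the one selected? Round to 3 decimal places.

Likelihoods P(X=6 | ·): 1: 0.142857; 2: 0.00456707; 3: 0.0122306.
Posterior ∝ prior × likelihood. Numerator for 1: 0.34·0.142857 = 0.0485714.
Normalizing constant: 0.34·0.142857 + 0.3·0.00456707 + 0.36·0.0122306 = 0.0543446.
P(1 | observation) = 0.0485714 / 0.0543446 = 0.893768.

0.894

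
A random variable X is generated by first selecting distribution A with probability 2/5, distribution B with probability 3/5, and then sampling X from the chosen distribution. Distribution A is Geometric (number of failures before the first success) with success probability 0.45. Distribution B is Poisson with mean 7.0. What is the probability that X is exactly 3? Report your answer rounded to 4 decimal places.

Conditional on each component, P(X = 3): A: 0.0748688; B: 0.0521293.
By total probability, P(X = 3) = 0.4·0.0748688 + 0.6·0.0521293 = 0.0612251.

0.0612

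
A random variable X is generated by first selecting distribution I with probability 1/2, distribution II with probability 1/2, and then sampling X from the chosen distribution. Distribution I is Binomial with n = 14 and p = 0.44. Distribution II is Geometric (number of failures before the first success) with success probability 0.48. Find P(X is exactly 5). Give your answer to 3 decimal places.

Conditional on each component, P(X = 5): I: 0.178821; II: 0.0182498.
By total probability, P(X = 5) = 0.5·0.178821 + 0.5·0.0182498 = 0.0985356.

0.099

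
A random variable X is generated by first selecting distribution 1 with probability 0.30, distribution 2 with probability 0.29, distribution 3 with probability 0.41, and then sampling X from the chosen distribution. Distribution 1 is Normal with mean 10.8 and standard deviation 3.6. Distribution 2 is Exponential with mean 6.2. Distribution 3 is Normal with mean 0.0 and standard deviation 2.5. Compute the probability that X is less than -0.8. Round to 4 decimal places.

0.1537

Conditional on each component, P(X < -0.8): 1: 0.000636002; 2: 0; 3: 0.374484.
By total probability, P(X < -0.8) = 0.3·0.000636002 + 0.29·0 + 0.41·0.374484 = 0.153729.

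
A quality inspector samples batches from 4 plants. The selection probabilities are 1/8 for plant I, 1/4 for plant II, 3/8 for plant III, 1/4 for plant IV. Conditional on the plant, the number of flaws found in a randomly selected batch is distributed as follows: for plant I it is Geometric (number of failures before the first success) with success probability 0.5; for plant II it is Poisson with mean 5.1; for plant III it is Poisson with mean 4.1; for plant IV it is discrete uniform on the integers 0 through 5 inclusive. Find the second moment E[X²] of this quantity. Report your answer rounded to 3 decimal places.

18.285

For each component E[X²] = Var + (mean)², giving I: 3; II: 31.11; III: 20.91; IV: 9.16667.
Overall E[X²] = 0.125·3 + 0.25·31.11 + 0.375·20.91 + 0.25·9.16667 = 18.2854.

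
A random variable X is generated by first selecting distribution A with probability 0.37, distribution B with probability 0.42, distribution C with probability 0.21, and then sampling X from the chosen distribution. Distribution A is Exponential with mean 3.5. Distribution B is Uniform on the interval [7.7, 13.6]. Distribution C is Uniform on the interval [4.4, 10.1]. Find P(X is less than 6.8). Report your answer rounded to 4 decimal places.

0.4054

Conditional on each component, P(X < 6.8): A: 0.856706; B: 0; C: 0.421053.
By total probability, P(X < 6.8) = 0.37·0.856706 + 0.42·0 + 0.21·0.421053 = 0.405402.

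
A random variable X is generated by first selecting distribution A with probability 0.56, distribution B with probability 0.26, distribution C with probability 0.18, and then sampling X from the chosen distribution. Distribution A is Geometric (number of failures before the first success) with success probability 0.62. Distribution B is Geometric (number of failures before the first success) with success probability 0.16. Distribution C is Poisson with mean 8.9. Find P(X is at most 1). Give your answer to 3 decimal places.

Conditional on each component, P(X ≤ 1): A: 0.8556; B: 0.2944; C: 0.00135025.
By total probability, P(X ≤ 1) = 0.56·0.8556 + 0.26·0.2944 + 0.18·0.00135025 = 0.555923.

0.556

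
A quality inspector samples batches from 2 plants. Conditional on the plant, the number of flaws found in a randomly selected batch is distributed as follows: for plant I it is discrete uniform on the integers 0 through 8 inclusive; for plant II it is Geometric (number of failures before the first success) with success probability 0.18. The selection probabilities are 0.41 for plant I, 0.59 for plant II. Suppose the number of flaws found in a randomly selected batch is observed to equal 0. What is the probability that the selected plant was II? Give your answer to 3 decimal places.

Likelihoods P(X=0 | ·): I: 0.111111; II: 0.18.
Posterior ∝ prior × likelihood. Numerator for II: 0.59·0.18 = 0.1062.
Normalizing constant: 0.41·0.111111 + 0.59·0.18 = 0.151756.
P(II | observation) = 0.1062 / 0.151756 = 0.69981.

0.700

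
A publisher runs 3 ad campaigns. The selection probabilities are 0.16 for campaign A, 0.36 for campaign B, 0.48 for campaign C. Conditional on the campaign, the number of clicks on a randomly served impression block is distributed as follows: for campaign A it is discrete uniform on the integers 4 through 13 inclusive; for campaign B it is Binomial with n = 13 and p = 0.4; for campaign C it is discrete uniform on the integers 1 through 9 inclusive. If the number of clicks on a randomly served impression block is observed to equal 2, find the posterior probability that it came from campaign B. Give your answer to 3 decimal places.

0.234

Likelihoods P(X=2 | ·): A: 0; B: 0.0452771; C: 0.111111.
Posterior ∝ prior × likelihood. Numerator for B: 0.36·0.0452771 = 0.0162997.
Normalizing constant: 0.16·0 + 0.36·0.0452771 + 0.48·0.111111 = 0.0696331.
P(B | observation) = 0.0162997 / 0.0696331 = 0.234081.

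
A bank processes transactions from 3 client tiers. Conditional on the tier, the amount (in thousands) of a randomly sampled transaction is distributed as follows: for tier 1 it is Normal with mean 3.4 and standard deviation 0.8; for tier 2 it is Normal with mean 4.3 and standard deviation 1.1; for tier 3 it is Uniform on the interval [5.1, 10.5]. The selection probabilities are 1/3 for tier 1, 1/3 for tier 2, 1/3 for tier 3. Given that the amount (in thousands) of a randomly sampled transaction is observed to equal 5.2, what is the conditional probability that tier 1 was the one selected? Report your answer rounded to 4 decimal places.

0.0819

Likelihoods f(5.2 | ·): 1: 0.0396746; 2: 0.25951; 3: 0.185185.
Posterior ∝ prior × likelihood. Numerator for 1: 0.333333·0.0396746 = 0.0132249.
Normalizing constant: 0.333333·0.0396746 + 0.333333·0.25951 + 0.333333·0.185185 = 0.161457.
P(1 | observation) = 0.0132249 / 0.161457 = 0.0819096.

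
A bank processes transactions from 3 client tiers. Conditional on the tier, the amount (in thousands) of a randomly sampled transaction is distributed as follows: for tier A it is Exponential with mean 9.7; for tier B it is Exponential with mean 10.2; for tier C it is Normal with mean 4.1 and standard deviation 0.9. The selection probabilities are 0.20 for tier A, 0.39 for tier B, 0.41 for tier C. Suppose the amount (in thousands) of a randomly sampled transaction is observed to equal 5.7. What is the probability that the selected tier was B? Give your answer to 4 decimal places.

Likelihoods f(5.7 | ·): A: 0.0572828; B: 0.0560668; C: 0.0912799.
Posterior ∝ prior × likelihood. Numerator for B: 0.39·0.0560668 = 0.0218661.
Normalizing constant: 0.2·0.0572828 + 0.39·0.0560668 + 0.41·0.0912799 = 0.0707474.
P(B | observation) = 0.0218661 / 0.0707474 = 0.309072.

0.3091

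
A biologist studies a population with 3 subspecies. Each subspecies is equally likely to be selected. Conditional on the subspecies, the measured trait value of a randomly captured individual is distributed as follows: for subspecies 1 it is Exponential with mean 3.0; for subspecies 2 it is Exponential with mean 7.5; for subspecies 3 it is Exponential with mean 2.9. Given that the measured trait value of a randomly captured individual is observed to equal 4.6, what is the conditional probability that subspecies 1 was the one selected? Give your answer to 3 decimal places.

0.335

Likelihoods f(4.6 | ·): 1: 0.0719384; 2: 0.0722057; 3: 0.0705864.
Posterior ∝ prior × likelihood. Numerator for 1: 0.333333·0.0719384 = 0.0239795.
Normalizing constant: 0.333333·0.0719384 + 0.333333·0.0722057 + 0.333333·0.0705864 = 0.0715768.
P(1 | observation) = 0.0239795 / 0.0715768 = 0.335017.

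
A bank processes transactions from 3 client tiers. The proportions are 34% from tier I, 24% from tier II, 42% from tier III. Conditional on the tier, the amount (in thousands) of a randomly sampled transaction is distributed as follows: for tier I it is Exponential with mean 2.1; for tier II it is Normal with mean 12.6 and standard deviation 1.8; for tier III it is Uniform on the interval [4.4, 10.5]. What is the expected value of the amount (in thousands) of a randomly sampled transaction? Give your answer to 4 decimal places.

6.8670

Component means — I: 2.1; II: 12.6; III: 7.45.
E[X] = 0.34·2.1 + 0.24·12.6 + 0.42·7.45 = 6.867.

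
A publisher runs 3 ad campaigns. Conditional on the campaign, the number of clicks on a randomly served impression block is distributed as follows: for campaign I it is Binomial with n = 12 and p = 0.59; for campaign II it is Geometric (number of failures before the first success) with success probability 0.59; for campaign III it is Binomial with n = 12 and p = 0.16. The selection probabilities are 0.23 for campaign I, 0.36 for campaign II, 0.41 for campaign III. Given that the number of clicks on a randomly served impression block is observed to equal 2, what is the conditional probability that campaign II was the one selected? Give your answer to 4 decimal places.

0.2266

Likelihoods P(X=2 | ·): I: 0.0030838; II: 0.099179; III: 0.295513.
Posterior ∝ prior × likelihood. Numerator for II: 0.36·0.099179 = 0.0357044.
Normalizing constant: 0.23·0.0030838 + 0.36·0.099179 + 0.41·0.295513 = 0.157574.
P(II | observation) = 0.0357044 / 0.157574 = 0.226588.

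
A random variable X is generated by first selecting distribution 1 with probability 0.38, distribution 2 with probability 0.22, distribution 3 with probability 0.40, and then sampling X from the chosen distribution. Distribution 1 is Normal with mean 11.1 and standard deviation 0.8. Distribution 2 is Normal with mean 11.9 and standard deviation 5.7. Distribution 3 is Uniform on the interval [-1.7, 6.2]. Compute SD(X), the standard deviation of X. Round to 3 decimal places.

Per component, 1: μ=11.1, E[X²]=123.85; 2: μ=11.9, E[X²]=174.1; 3: μ=2.25, E[X²]=10.2633.
E[X] = 0.38·11.1 + 0.22·11.9 + 0.4·2.25 = 7.736.
E[X²] = 0.38·123.85 + 0.22·174.1 + 0.4·10.2633 = 89.4703.
Var(X) = E[X²] − (E[X])² = 89.4703 − 59.8457 = 29.6246.
SD(X) = √29.6246 = 5.44285.

5.443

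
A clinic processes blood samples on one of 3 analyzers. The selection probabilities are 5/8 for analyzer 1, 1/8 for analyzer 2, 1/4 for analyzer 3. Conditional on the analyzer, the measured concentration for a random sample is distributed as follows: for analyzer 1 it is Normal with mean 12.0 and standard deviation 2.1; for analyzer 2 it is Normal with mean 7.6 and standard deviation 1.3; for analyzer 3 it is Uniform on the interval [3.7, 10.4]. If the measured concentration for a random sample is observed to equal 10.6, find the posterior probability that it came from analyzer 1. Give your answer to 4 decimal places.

0.9726

Likelihoods f(10.6 | ·): 1: 0.152118; 2: 0.0214073; 3: 0.
Posterior ∝ prior × likelihood. Numerator for 1: 0.625·0.152118 = 0.0950738.
Normalizing constant: 0.625·0.152118 + 0.125·0.0214073 + 0.25·0 = 0.0977497.
P(1 | observation) = 0.0950738 / 0.0977497 = 0.972625.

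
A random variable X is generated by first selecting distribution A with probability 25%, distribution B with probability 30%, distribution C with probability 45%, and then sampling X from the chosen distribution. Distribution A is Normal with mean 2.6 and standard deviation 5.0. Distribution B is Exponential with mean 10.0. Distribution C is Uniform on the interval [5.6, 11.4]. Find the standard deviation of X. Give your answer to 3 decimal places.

Per component, A: μ=2.6, E[X²]=31.76; B: μ=10, E[X²]=200; C: μ=8.5, E[X²]=75.0533.
E[X] = 0.25·2.6 + 0.3·10 + 0.45·8.5 = 7.475.
E[X²] = 0.25·31.76 + 0.3·200 + 0.45·75.0533 = 101.714.
Var(X) = E[X²] − (E[X])² = 101.714 − 55.8756 = 45.8384.
SD(X) = √45.8384 = 6.7704.

6.770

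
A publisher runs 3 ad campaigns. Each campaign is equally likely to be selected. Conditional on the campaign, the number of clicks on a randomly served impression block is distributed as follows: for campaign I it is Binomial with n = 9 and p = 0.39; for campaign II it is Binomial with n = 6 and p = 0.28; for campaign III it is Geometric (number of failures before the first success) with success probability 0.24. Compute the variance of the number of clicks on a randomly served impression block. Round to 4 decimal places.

Per component, I: μ=3.51, E[X²]=14.4612; II: μ=1.68, E[X²]=4.032; III: μ=3.16667, E[X²]=23.2222.
E[X] = 0.333333·3.51 + 0.333333·1.68 + 0.333333·3.16667 = 2.78556.
E[X²] = 0.333333·14.4612 + 0.333333·4.032 + 0.333333·23.2222 = 13.9051.
Var(X) = E[X²] − (E[X])² = 13.9051 − 7.75932 = 6.14582.

6.1458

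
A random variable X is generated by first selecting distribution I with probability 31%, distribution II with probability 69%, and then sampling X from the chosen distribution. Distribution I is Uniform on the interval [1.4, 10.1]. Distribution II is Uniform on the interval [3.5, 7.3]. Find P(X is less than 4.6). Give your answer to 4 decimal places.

0.3138

Conditional on each component, P(X < 4.6): I: 0.367816; II: 0.289474.
By total probability, P(X < 4.6) = 0.31·0.367816 + 0.69·0.289474 = 0.31376.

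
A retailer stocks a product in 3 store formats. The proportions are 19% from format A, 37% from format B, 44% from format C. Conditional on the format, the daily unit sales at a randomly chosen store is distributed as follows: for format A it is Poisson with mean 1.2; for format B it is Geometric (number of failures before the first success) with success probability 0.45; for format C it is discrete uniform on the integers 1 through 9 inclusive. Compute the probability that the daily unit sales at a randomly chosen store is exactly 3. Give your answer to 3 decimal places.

0.093

Conditional on each format, P(X = 3): A: 0.0867439; B: 0.0748688; C: 0.111111.
By total probability, P(X = 3) = 0.19·0.0867439 + 0.37·0.0748688 + 0.44·0.111111 = 0.0930717.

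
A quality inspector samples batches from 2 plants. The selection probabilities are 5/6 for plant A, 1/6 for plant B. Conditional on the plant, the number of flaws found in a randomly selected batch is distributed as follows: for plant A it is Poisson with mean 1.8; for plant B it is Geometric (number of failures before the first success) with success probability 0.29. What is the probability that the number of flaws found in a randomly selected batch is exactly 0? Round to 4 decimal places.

0.1861

Conditional on each plant, P(X = 0): A: 0.165299; B: 0.29.
By total probability, P(X = 0) = 0.833333·0.165299 + 0.166667·0.29 = 0.186082.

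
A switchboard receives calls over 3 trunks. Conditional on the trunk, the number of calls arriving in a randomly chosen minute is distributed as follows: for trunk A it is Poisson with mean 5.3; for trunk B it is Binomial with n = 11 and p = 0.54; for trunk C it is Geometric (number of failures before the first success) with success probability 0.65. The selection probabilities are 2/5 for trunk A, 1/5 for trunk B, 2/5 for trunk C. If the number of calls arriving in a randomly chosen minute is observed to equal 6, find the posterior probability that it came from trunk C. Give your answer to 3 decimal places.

0.004

Likelihoods P(X=6 | ·): A: 0.15366; B: 0.235936; C: 0.00119487.
Posterior ∝ prior × likelihood. Numerator for C: 0.4·0.00119487 = 0.000477949.
Normalizing constant: 0.4·0.15366 + 0.2·0.235936 + 0.4·0.00119487 = 0.109129.
P(C | observation) = 0.000477949 / 0.109129 = 0.00437966.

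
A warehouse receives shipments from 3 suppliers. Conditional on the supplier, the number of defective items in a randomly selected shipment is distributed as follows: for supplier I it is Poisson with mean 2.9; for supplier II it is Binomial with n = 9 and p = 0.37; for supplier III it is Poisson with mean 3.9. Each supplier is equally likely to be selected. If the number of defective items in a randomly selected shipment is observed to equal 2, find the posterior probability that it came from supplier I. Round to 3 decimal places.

Likelihoods P(X=2 | ·): I: 0.231373; II: 0.194129; III: 0.15394.
Posterior ∝ prior × likelihood. Numerator for I: 0.333333·0.231373 = 0.0771242.
Normalizing constant: 0.333333·0.231373 + 0.333333·0.194129 + 0.333333·0.15394 = 0.193147.
P(I | observation) = 0.0771242 / 0.193147 = 0.399303.

0.399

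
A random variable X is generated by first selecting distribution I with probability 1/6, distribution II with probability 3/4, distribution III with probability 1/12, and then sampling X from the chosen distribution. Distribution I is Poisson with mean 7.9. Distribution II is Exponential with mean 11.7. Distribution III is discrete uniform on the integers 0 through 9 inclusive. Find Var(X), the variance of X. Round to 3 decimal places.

Per component, I: μ=7.9, E[X²]=70.31; II: μ=11.7, E[X²]=273.78; III: μ=4.5, E[X²]=28.5.
E[X] = 0.166667·7.9 + 0.75·11.7 + 0.0833333·4.5 = 10.4667.
E[X²] = 0.166667·70.31 + 0.75·273.78 + 0.0833333·28.5 = 219.428.
Var(X) = E[X²] − (E[X])² = 219.428 − 109.551 = 109.877.

109.877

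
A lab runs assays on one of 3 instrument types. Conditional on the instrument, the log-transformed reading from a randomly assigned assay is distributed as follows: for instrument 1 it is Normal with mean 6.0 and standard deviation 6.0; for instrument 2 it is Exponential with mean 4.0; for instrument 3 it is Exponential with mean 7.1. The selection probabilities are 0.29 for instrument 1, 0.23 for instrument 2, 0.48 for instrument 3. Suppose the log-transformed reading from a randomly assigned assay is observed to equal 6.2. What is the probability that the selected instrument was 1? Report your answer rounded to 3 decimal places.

Likelihoods f(6.2 | ·): 1: 0.0664535; 2: 0.053062; 3: 0.0588164.
Posterior ∝ prior × likelihood. Numerator for 1: 0.29·0.0664535 = 0.0192715.
Normalizing constant: 0.29·0.0664535 + 0.23·0.053062 + 0.48·0.0588164 = 0.0597076.
P(1 | observation) = 0.0192715 / 0.0597076 = 0.322764.

0.323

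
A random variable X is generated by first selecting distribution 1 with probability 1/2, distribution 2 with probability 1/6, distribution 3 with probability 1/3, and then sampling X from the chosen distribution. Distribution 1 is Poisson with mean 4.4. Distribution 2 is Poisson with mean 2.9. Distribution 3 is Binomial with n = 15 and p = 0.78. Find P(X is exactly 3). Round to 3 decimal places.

0.124

Conditional on each component, P(X = 3): 1: 0.174305; 2: 0.22366; 3: 2.77567e-06.
By total probability, P(X = 3) = 0.5·0.174305 + 0.166667·0.22366 + 0.333333·2.77567e-06 = 0.12443.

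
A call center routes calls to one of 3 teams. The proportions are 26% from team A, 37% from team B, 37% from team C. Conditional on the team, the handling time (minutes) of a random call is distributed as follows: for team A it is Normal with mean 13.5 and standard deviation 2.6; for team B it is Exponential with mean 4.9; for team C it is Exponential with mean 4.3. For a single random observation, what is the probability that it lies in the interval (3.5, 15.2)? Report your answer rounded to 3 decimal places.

0.511

Conditional on each team, P(3.5 < X < 15.2): A: 0.743335; B: 0.444584; C: 0.413941.
By total probability, P(3.5 < X < 15.2) = 0.26·0.743335 + 0.37·0.444584 + 0.37·0.413941 = 0.510921.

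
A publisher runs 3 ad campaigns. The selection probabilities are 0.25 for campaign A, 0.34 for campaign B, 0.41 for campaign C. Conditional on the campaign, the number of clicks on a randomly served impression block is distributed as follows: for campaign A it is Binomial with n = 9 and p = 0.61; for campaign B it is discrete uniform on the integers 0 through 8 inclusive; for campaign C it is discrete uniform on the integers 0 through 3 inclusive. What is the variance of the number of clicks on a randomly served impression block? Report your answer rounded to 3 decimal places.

6.006

Per component, A: μ=5.49, E[X²]=32.2812; B: μ=4, E[X²]=22.6667; C: μ=1.5, E[X²]=3.5.
E[X] = 0.25·5.49 + 0.34·4 + 0.41·1.5 = 3.3475.
E[X²] = 0.25·32.2812 + 0.34·22.6667 + 0.41·3.5 = 17.212.
Var(X) = E[X²] − (E[X])² = 17.212 − 11.2058 = 6.00621.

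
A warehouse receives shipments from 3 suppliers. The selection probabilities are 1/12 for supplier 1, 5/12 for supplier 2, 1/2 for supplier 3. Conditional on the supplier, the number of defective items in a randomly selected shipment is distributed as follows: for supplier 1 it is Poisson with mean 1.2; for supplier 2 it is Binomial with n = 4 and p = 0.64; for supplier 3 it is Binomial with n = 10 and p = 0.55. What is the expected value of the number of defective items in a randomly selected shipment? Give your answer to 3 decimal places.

Component means — 1: 1.2; 2: 2.56; 3: 5.5.
E[X] = 0.0833333·1.2 + 0.416667·2.56 + 0.5·5.5 = 3.91667.

3.917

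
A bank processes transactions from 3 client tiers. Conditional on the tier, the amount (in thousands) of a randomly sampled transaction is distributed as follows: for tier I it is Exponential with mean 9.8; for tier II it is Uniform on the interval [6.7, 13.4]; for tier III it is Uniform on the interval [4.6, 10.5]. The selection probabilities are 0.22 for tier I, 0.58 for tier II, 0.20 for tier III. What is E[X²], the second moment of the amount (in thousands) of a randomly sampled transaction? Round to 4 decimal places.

For each component E[X²] = Var + (mean)², giving I: 192.08; II: 104.743; III: 59.9033.
Overall E[X²] = 0.22·192.08 + 0.58·104.743 + 0.2·59.9033 = 114.989.

114.9894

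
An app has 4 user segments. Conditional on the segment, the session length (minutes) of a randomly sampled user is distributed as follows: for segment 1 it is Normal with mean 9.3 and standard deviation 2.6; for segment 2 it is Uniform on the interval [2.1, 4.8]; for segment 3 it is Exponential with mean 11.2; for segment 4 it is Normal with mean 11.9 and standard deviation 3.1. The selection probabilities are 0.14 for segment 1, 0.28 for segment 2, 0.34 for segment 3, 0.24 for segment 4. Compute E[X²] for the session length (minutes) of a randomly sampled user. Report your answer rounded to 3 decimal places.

138.150

For each component E[X²] = Var + (mean)², giving 1: 93.25; 2: 12.51; 3: 250.88; 4: 151.22.
Overall E[X²] = 0.14·93.25 + 0.28·12.51 + 0.34·250.88 + 0.24·151.22 = 138.15.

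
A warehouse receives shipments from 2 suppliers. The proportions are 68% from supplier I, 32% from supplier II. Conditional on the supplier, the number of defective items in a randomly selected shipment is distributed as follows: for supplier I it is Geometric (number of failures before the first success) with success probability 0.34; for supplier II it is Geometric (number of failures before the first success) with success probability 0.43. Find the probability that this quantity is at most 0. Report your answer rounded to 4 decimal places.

0.3688

Conditional on each supplier, P(X ≤ 0): I: 0.34; II: 0.43.
By total probability, P(X ≤ 0) = 0.68·0.34 + 0.32·0.43 = 0.3688.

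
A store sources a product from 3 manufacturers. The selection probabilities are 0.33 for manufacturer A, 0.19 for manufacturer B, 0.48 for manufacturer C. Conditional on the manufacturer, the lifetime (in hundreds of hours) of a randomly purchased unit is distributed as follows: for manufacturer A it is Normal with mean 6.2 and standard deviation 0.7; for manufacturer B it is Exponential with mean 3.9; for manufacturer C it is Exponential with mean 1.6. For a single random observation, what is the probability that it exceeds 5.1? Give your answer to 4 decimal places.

Conditional on each manufacturer, P(X > 5.1): A: 0.941958; B: 0.270443; C: 0.0412749.
By total probability, P(X > 5.1) = 0.33·0.941958 + 0.19·0.270443 + 0.48·0.0412749 = 0.382043.

0.3820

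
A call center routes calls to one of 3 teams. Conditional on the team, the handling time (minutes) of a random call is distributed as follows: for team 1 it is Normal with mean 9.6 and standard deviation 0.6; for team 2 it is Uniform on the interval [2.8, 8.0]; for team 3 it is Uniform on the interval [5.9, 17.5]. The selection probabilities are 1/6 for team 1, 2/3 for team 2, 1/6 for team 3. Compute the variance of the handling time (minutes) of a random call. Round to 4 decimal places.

Per component, 1: μ=9.6, E[X²]=92.52; 2: μ=5.4, E[X²]=31.4133; 3: μ=11.7, E[X²]=148.103.
E[X] = 0.166667·9.6 + 0.666667·5.4 + 0.166667·11.7 = 7.15.
E[X²] = 0.166667·92.52 + 0.666667·31.4133 + 0.166667·148.103 = 61.0461.
Var(X) = E[X²] − (E[X])² = 61.0461 − 51.1225 = 9.92361.

9.9236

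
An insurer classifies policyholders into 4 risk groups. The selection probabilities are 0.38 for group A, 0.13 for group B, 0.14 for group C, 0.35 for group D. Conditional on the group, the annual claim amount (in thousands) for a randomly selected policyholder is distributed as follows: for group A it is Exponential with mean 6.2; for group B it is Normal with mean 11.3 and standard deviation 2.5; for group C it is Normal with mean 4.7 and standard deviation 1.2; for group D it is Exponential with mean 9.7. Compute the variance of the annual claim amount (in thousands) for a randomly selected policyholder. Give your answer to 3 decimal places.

53.721

Per component, A: μ=6.2, E[X²]=76.88; B: μ=11.3, E[X²]=133.94; C: μ=4.7, E[X²]=23.53; D: μ=9.7, E[X²]=188.18.
E[X] = 0.38·6.2 + 0.13·11.3 + 0.14·4.7 + 0.35·9.7 = 7.878.
E[X²] = 0.38·76.88 + 0.13·133.94 + 0.14·23.53 + 0.35·188.18 = 115.784.
Var(X) = E[X²] − (E[X])² = 115.784 − 62.0629 = 53.7209.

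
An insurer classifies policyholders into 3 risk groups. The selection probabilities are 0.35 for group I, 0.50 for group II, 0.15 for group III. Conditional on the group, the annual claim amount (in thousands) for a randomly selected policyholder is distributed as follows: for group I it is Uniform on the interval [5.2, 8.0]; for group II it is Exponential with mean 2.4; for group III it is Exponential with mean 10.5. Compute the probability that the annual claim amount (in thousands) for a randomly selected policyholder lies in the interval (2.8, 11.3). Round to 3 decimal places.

Conditional on each group, P(2.8 < X < 11.3): I: 1; II: 0.302383; III: 0.425037.
By total probability, P(2.8 < X < 11.3) = 0.35·1 + 0.5·0.302383 + 0.15·0.425037 = 0.564947.

0.565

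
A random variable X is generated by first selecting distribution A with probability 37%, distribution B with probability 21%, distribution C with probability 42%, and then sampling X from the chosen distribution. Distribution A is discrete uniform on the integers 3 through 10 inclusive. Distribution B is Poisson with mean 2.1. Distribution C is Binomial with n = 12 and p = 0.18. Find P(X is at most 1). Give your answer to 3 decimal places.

0.221

Conditional on each component, P(X ≤ 1): A: 0; B: 0.379615; C: 0.335868.
By total probability, P(X ≤ 1) = 0.37·0 + 0.21·0.379615 + 0.42·0.335868 = 0.220784.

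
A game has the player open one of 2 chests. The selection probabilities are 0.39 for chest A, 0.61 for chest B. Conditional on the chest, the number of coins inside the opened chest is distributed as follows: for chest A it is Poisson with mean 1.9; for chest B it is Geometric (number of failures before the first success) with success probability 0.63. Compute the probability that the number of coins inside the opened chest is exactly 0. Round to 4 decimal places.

0.4426

Conditional on each chest, P(X = 0): A: 0.149569; B: 0.63.
By total probability, P(X = 0) = 0.39·0.149569 + 0.61·0.63 = 0.442632.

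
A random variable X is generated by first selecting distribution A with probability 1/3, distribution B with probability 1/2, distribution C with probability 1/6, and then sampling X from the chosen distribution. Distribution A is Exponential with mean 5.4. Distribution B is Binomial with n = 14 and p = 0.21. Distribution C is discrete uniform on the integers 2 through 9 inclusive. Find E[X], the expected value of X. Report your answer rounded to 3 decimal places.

Component means — A: 5.4; B: 2.94; C: 5.5.
E[X] = 0.333333·5.4 + 0.5·2.94 + 0.166667·5.5 = 4.18667.

4.187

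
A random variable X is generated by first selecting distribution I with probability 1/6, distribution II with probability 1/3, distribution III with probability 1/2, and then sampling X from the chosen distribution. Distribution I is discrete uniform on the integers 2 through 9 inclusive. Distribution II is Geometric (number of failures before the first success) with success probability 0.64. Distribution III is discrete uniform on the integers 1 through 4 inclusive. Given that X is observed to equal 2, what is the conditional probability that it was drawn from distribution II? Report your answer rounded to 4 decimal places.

0.1594

Likelihoods P(X=2 | ·): I: 0.125; II: 0.082944; III: 0.25.
Posterior ∝ prior × likelihood. Numerator for II: 0.333333·0.082944 = 0.027648.
Normalizing constant: 0.166667·0.125 + 0.333333·0.082944 + 0.5·0.25 = 0.173481.
P(II | observation) = 0.027648 / 0.173481 = 0.159372.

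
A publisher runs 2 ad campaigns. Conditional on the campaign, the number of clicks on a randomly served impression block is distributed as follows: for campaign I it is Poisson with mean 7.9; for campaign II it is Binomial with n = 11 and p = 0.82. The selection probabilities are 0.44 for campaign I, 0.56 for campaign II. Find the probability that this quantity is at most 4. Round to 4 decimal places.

0.0470

Conditional on each campaign, P(X ≤ 4): I: 0.105503; II: 0.00102135.
By total probability, P(X ≤ 4) = 0.44·0.105503 + 0.56·0.00102135 = 0.0469931.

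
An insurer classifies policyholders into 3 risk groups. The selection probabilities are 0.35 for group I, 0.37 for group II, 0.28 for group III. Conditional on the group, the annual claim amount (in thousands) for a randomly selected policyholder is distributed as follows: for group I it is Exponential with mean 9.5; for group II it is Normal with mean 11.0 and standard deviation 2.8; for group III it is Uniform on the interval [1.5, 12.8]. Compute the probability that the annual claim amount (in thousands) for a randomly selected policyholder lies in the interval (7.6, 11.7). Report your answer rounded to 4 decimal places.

Conditional on each group, P(7.6 < X < 11.7): I: 0.157498; II: 0.486387; III: 0.362832.
By total probability, P(7.6 < X < 11.7) = 0.35·0.157498 + 0.37·0.486387 + 0.28·0.362832 = 0.33668.

0.3367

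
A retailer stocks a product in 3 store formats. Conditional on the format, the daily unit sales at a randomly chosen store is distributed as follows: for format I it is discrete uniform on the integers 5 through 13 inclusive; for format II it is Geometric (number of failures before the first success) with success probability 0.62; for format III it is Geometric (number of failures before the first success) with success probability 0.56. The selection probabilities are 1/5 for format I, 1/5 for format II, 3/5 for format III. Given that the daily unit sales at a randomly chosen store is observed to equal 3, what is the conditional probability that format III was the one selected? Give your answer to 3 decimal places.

Likelihoods P(X=3 | ·): I: 0; II: 0.0340206; III: 0.047703.
Posterior ∝ prior × likelihood. Numerator for III: 0.6·0.047703 = 0.0286218.
Normalizing constant: 0.2·0 + 0.2·0.0340206 + 0.6·0.047703 = 0.035426.
P(III | observation) = 0.0286218 / 0.035426 = 0.807934.

0.808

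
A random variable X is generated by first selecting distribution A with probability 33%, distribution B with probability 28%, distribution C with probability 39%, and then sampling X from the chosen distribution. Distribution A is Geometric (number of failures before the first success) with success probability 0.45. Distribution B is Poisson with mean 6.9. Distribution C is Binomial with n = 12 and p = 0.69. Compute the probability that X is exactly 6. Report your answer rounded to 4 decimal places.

Conditional on each component, P(X = 6): A: 0.0124563; B: 0.151053; C: 0.0884987.
By total probability, P(X = 6) = 0.33·0.0124563 + 0.28·0.151053 + 0.39·0.0884987 = 0.08092.

0.0809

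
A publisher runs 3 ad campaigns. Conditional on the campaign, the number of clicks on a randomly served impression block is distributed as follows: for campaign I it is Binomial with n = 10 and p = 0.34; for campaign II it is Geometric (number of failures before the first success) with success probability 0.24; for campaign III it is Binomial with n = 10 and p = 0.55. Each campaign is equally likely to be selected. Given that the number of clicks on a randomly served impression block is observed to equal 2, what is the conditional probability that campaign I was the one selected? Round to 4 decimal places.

0.5370

Likelihoods P(X=2 | ·): I: 0.187293; II: 0.138624; III: 0.0228896.
Posterior ∝ prior × likelihood. Numerator for I: 0.333333·0.187293 = 0.062431.
Normalizing constant: 0.333333·0.187293 + 0.333333·0.138624 + 0.333333·0.0228896 = 0.116269.
P(I | observation) = 0.062431 / 0.116269 = 0.536954.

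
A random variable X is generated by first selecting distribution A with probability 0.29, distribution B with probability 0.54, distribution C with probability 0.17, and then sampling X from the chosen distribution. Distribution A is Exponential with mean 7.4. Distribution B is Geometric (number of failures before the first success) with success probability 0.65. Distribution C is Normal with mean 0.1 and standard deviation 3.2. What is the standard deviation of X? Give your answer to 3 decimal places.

Per component, A: μ=7.4, E[X²]=109.52; B: μ=0.538462, E[X²]=1.11834; C: μ=0.1, E[X²]=10.25.
E[X] = 0.29·7.4 + 0.54·0.538462 + 0.17·0.1 = 2.45377.
E[X²] = 0.29·109.52 + 0.54·1.11834 + 0.17·10.25 = 34.1072.
Var(X) = E[X²] − (E[X])² = 34.1072 − 6.02098 = 28.0862.
SD(X) = √28.0862 = 5.29964.

5.300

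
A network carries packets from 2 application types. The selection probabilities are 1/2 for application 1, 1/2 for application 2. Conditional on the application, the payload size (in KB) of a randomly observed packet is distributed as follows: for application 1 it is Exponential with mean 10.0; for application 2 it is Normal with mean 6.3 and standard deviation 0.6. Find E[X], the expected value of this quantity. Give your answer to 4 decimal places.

8.1500

Component means — 1: 10; 2: 6.3.
E[X] = 0.5·10 + 0.5·6.3 = 8.15.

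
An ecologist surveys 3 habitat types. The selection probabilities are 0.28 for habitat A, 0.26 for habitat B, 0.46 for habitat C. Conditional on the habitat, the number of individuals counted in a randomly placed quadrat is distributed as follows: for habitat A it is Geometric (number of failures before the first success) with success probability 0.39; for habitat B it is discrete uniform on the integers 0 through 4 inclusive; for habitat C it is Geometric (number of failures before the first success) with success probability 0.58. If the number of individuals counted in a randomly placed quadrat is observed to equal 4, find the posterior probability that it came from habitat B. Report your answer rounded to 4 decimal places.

0.6895

Likelihoods P(X=4 | ·): A: 0.0539988; B: 0.2; C: 0.0180478.
Posterior ∝ prior × likelihood. Numerator for B: 0.26·0.2 = 0.052.
Normalizing constant: 0.28·0.0539988 + 0.26·0.2 + 0.46·0.0180478 = 0.0754217.
P(B | observation) = 0.052 / 0.0754217 = 0.689457.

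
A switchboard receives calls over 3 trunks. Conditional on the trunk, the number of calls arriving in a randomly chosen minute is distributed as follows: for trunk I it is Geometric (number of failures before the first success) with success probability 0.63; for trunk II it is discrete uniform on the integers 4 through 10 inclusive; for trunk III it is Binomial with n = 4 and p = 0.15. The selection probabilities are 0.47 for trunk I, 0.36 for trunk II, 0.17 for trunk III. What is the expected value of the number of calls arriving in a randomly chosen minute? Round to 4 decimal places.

Component means — I: 0.587302; II: 7; III: 0.6.
E[X] = 0.47·0.587302 + 0.36·7 + 0.17·0.6 = 2.89803.

2.8980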